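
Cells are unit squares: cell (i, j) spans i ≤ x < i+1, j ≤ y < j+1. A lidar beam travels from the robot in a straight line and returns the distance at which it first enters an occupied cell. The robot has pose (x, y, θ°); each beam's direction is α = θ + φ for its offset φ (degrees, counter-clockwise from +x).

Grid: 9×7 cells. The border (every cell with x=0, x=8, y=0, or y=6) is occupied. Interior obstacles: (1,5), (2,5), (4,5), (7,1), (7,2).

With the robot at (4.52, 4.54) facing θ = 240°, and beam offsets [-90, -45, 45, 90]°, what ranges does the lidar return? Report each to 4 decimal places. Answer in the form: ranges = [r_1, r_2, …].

ranges = [1.7551, 3.6442, 3.6649, 3.0800]

beam 1: φ=-90°, α=150°
  d=(-0.8660,0.5000)  start (4,4)  tX=0.6004 tY=0.9200  stride 1/|dx|=1.1547 1/|dy|=2.0000
    cross x-line → (3,4), t=0.6004
    cross y-line → (3,5), t=0.9200
    cross x-line → (2,5), t=1.7551 (wall)
  → r_1 = 1.7551
beam 2: φ=-45°, α=195°
  d=(-0.9659,-0.2588)  start (4,4)  tX=0.5383 tY=2.0864  stride 1/|dx|=1.0353 1/|dy|=3.8637
    cross x-line → (3,4), t=0.5383
    cross x-line → (2,4), t=1.5736
    cross y-line → (2,3), t=2.0864
    cross x-line → (1,3), t=2.6089
    cross x-line → (0,3), t=3.6442 (wall)
  → r_2 = 3.6442
beam 3: φ=45°, α=285°
  d=(0.2588,-0.9659)  start (4,4)  tX=1.8546 tY=0.5590  stride 1/|dx|=3.8637 1/|dy|=1.0353
    cross y-line → (4,3), t=0.5590
    cross y-line → (4,2), t=1.5943
    cross x-line → (5,2), t=1.8546
    cross y-line → (5,1), t=2.6296
    cross y-line → (5,0), t=3.6649 (wall)
  → r_3 = 3.6649
beam 4: φ=90°, α=330°
  d=(0.8660,-0.5000)  start (4,4)  tX=0.5543 tY=1.0800  stride 1/|dx|=1.1547 1/|dy|=2.0000
    cross x-line → (5,4), t=0.5543
    cross y-line → (5,3), t=1.0800
    cross x-line → (6,3), t=1.7090
    cross x-line → (7,3), t=2.8637
    cross y-line → (7,2), t=3.0800 (wall)
  → r_4 = 3.0800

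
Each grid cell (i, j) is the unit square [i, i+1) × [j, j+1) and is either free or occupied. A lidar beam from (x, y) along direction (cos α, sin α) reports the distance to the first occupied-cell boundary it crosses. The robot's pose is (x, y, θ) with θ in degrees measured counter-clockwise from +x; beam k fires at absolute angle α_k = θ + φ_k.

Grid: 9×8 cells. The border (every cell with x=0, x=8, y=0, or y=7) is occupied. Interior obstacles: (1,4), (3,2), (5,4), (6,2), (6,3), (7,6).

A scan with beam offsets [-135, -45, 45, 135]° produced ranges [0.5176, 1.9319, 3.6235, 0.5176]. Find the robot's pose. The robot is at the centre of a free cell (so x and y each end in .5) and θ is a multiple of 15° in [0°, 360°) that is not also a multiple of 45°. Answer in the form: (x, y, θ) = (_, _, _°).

(x, y, θ) = (7.5, 1.5, 120°)

Enumerate (i+0.5, j+0.5, θ) over the 36 free cells and 16 admissible headings. For each, cast all 4 beams and compare to the given ranges.
  (5.5, 2.5, 195°): beam 1 = 1.0000 ≠ 0.5176 ✗
  (4.5, 2.5, 240°): beam 1 = 4.6587 ≠ 0.5176 ✗
  (2.5, 1.5, 240°): beam 1 = 2.5882 ≠ 0.5176 ✗
  (4.5, 1.5, 15°): beam 1 = 0.5774 ≠ 0.5176 ✗
  …
  (7.5, 1.5, 120°): r_1=0.5176, r_2=1.9319, r_3=3.6235, r_4=0.5176 — all match ✓
Only this pose fits every beam.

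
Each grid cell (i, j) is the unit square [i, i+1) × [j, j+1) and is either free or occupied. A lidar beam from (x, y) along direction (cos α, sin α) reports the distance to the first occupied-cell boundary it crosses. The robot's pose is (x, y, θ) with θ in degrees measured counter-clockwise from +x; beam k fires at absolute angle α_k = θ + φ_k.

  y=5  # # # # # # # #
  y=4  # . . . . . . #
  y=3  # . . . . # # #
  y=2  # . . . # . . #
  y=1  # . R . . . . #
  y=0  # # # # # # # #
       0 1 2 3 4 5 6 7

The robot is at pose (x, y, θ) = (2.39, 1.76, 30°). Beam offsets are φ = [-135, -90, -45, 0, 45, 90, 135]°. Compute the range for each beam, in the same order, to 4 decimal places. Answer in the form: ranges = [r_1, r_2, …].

beam 1: φ=-135°, α=255°
  direction (-0.2588, -0.9659); cell (2,1); t to first gridline: x 1.5068, y 0.7868 (then +3.8637 / +1.0353)
    (2,0) via y @ 0.7868  # hit
  → r_1 = 0.7868
beam 2: φ=-90°, α=300°
  direction (0.5000, -0.8660); cell (2,1); t to first gridline: x 1.2200, y 0.8776 (then +2.0000 / +1.1547)
    (2,0) via y @ 0.8776  # hit
  → r_2 = 0.8776
beam 3: φ=-45°, α=345°
  direction (0.9659, -0.2588); cell (2,1); t to first gridline: x 0.6315, y 2.9364 (then +1.0353 / +3.8637)
    (3,1) via x @ 0.6315
    (4,1) via x @ 1.6668
    (5,1) via x @ 2.7021
    (5,0) via y @ 2.9364  # hit
  → r_3 = 2.9364
beam 4: φ=0°, α=30°
  direction (0.8660, 0.5000); cell (2,1); t to first gridline: x 0.7044, y 0.4800 (then +1.1547 / +2.0000)
    (2,2) via y @ 0.4800
    (3,2) via x @ 0.7044
    (4,2) via x @ 1.8591  # hit
  → r_4 = 1.8591
beam 5: φ=45°, α=75°
  direction (0.2588, 0.9659); cell (2,1); t to first gridline: x 2.3569, y 0.2485 (then +3.8637 / +1.0353)
    (2,2) via y @ 0.2485
    (2,3) via y @ 1.2837
    (2,4) via y @ 2.3190
    (3,4) via x @ 2.3569
    (3,5) via y @ 3.3543  # hit
  → r_5 = 3.3543
beam 6: φ=90°, α=120°
  direction (-0.5000, 0.8660); cell (2,1); t to first gridline: x 0.7800, y 0.2771 (then +2.0000 / +1.1547)
    (2,2) via y @ 0.2771
    (1,2) via x @ 0.7800
    (1,3) via y @ 1.4318
    (1,4) via y @ 2.5865
    (0,4) via x @ 2.7800  # hit
  → r_6 = 2.7800
beam 7: φ=135°, α=165°
  direction (-0.9659, 0.2588); cell (2,1); t to first gridline: x 0.4038, y 0.9273 (then +1.0353 / +3.8637)
    (1,1) via x @ 0.4038
    (1,2) via y @ 0.9273
    (0,2) via x @ 1.4390  # hit
  → r_7 = 1.4390

ranges = [0.7868, 0.8776, 2.9364, 1.8591, 3.3543, 2.7800, 1.4390]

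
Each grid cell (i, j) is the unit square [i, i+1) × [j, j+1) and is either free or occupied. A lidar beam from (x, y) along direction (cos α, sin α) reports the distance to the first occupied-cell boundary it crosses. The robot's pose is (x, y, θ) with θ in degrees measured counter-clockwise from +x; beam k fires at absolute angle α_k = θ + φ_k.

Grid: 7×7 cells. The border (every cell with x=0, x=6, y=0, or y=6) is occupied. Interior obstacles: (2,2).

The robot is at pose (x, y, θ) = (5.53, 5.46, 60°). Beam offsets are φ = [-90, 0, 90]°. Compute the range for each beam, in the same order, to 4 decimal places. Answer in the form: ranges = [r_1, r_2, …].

beam 1: φ=-90°, α=330°
  dir = (cos 330°, sin 330°) = (0.8660, -0.5000); from cell (5,5)
  next x-line at t=0.5427, next y-line at t=0.9200; Δt_x=1.1547, Δt_y=2.0000
    x: enter (6,5) at t=0.5427 ← occupied
  → r_1 = 0.5427
beam 2: φ=0°, α=60°
  dir = (cos 60°, sin 60°) = (0.5000, 0.8660); from cell (5,5)
  next x-line at t=0.9400, next y-line at t=0.6235; Δt_x=2.0000, Δt_y=1.1547
    y: enter (5,6) at t=0.6235 ← occupied
  → r_2 = 0.6235
beam 3: φ=90°, α=150°
  dir = (cos 150°, sin 150°) = (-0.8660, 0.5000); from cell (5,5)
  next x-line at t=0.6120, next y-line at t=1.0800; Δt_x=1.1547, Δt_y=2.0000
    x: enter (4,5) at t=0.6120
    y: enter (4,6) at t=1.0800 ← occupied
  → r_3 = 1.0800

ranges = [0.5427, 0.6235, 1.0800]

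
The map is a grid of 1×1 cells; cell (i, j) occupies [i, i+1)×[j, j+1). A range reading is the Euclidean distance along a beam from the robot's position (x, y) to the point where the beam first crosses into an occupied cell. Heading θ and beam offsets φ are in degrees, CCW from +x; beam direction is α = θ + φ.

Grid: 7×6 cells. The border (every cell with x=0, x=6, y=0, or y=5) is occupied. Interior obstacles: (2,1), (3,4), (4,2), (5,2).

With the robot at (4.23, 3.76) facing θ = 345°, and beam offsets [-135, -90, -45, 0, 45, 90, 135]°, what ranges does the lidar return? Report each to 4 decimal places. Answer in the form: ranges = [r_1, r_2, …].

ranges = [3.7297, 0.7868, 0.8776, 1.8324, 2.0438, 1.2837, 0.4600]

beam 1: φ=-135°, α=210°
  d=(-0.8660,-0.5000)  start (4,3)  tX=0.2656 tY=1.5200  stride 1/|dx|=1.1547 1/|dy|=2.0000
    cross x-line → (3,3), t=0.2656
    cross x-line → (2,3), t=1.4203
    cross y-line → (2,2), t=1.5200
    cross x-line → (1,2), t=2.5750
    cross y-line → (1,1), t=3.5200
    cross x-line → (0,1), t=3.7297 (wall)
  → r_1 = 3.7297
beam 2: φ=-90°, α=255°
  d=(-0.2588,-0.9659)  start (4,3)  tX=0.8887 tY=0.7868  stride 1/|dx|=3.8637 1/|dy|=1.0353
    cross y-line → (4,2), t=0.7868 (wall)
  → r_2 = 0.7868
beam 3: φ=-45°, α=300°
  d=(0.5000,-0.8660)  start (4,3)  tX=1.5400 tY=0.8776  stride 1/|dx|=2.0000 1/|dy|=1.1547
    cross y-line → (4,2), t=0.8776 (wall)
  → r_3 = 0.8776
beam 4: φ=0°, α=345°
  d=(0.9659,-0.2588)  start (4,3)  tX=0.7972 tY=2.9364  stride 1/|dx|=1.0353 1/|dy|=3.8637
    cross x-line → (5,3), t=0.7972
    cross x-line → (6,3), t=1.8324 (wall)
  → r_4 = 1.8324
beam 5: φ=45°, α=30°
  d=(0.8660,0.5000)  start (4,3)  tX=0.8891 tY=0.4800  stride 1/|dx|=1.1547 1/|dy|=2.0000
    cross y-line → (4,4), t=0.4800
    cross x-line → (5,4), t=0.8891
    cross x-line → (6,4), t=2.0438 (wall)
  → r_5 = 2.0438
beam 6: φ=90°, α=75°
  d=(0.2588,0.9659)  start (4,3)  tX=2.9751 tY=0.2485  stride 1/|dx|=3.8637 1/|dy|=1.0353
    cross y-line → (4,4), t=0.2485
    cross y-line → (4,5), t=1.2837 (wall)
  → r_6 = 1.2837
beam 7: φ=135°, α=120°
  d=(-0.5000,0.8660)  start (4,3)  tX=0.4600 tY=0.2771  stride 1/|dx|=2.0000 1/|dy|=1.1547
    cross y-line → (4,4), t=0.2771
    cross x-line → (3,4), t=0.4600 (wall)
  → r_7 = 0.4600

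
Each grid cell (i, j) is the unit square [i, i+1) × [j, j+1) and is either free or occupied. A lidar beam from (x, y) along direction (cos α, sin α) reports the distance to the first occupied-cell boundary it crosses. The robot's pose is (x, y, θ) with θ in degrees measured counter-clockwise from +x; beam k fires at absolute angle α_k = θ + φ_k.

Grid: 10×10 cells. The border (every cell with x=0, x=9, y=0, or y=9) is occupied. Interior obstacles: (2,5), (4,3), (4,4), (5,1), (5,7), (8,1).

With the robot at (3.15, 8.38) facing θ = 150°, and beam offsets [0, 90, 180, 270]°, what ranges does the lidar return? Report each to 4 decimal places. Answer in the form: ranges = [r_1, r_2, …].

beam 1: φ=0°, α=150°
  dir = (cos 150°, sin 150°) = (-0.8660, 0.5000); from cell (3,8)
  next x-line at t=0.1732, next y-line at t=1.2400; Δt_x=1.1547, Δt_y=2.0000
    x: enter (2,8) at t=0.1732
    y: enter (2,9) at t=1.2400 ← occupied
  → r_1 = 1.2400
beam 2: φ=90°, α=240°
  dir = (cos 240°, sin 240°) = (-0.5000, -0.8660); from cell (3,8)
  next x-line at t=0.3000, next y-line at t=0.4388; Δt_x=2.0000, Δt_y=1.1547
    x: enter (2,8) at t=0.3000
    y: enter (2,7) at t=0.4388
    y: enter (2,6) at t=1.5935
    x: enter (1,6) at t=2.3000
    y: enter (1,5) at t=2.7482
    y: enter (1,4) at t=3.9029
    x: enter (0,4) at t=4.3000 ← occupied
  → r_2 = 4.3000
beam 3: φ=180°, α=330°
  dir = (cos 330°, sin 330°) = (0.8660, -0.5000); from cell (3,8)
  next x-line at t=0.9815, next y-line at t=0.7600; Δt_x=1.1547, Δt_y=2.0000
    y: enter (3,7) at t=0.7600
    x: enter (4,7) at t=0.9815
    x: enter (5,7) at t=2.1362 ← occupied
  → r_3 = 2.1362
beam 4: φ=270°, α=60°
  dir = (cos 60°, sin 60°) = (0.5000, 0.8660); from cell (3,8)
  next x-line at t=1.7000, next y-line at t=0.7159; Δt_x=2.0000, Δt_y=1.1547
    y: enter (3,9) at t=0.7159 ← occupied
  → r_4 = 0.7159

ranges = [1.2400, 4.3000, 2.1362, 0.7159]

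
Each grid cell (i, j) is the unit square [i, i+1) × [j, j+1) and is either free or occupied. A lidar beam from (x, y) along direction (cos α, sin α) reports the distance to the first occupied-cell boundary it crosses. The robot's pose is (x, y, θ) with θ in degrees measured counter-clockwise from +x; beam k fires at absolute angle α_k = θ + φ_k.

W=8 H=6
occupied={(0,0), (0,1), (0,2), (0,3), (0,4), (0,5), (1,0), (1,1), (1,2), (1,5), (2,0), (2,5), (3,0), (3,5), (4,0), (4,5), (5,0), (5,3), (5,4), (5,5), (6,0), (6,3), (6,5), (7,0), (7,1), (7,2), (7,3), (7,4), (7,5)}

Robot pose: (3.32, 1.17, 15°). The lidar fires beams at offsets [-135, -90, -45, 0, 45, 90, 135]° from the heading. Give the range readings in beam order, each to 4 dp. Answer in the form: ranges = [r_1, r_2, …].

ranges = [0.1963, 0.1760, 0.3400, 3.8098, 3.3600, 3.9651, 1.5242]

beam 1: φ=-135°, α=240°
  d=(-0.5000,-0.8660)  start (3,1)  tX=0.6400 tY=0.1963  stride 1/|dx|=2.0000 1/|dy|=1.1547
    cross y-line → (3,0), t=0.1963 (wall)
  → r_1 = 0.1963
beam 2: φ=-90°, α=285°
  d=(0.2588,-0.9659)  start (3,1)  tX=2.6273 tY=0.1760  stride 1/|dx|=3.8637 1/|dy|=1.0353
    cross y-line → (3,0), t=0.1760 (wall)
  → r_2 = 0.1760
beam 3: φ=-45°, α=330°
  d=(0.8660,-0.5000)  start (3,1)  tX=0.7852 tY=0.3400  stride 1/|dx|=1.1547 1/|dy|=2.0000
    cross y-line → (3,0), t=0.3400 (wall)
  → r_3 = 0.3400
beam 4: φ=0°, α=15°
  d=(0.9659,0.2588)  start (3,1)  tX=0.7040 tY=3.2069  stride 1/|dx|=1.0353 1/|dy|=3.8637
    cross x-line → (4,1), t=0.7040
    cross x-line → (5,1), t=1.7393
    cross x-line → (6,1), t=2.7745
    cross y-line → (6,2), t=3.2069
    cross x-line → (7,2), t=3.8098 (wall)
  → r_4 = 3.8098
beam 5: φ=45°, α=60°
  d=(0.5000,0.8660)  start (3,1)  tX=1.3600 tY=0.9584  stride 1/|dx|=2.0000 1/|dy|=1.1547
    cross y-line → (3,2), t=0.9584
    cross x-line → (4,2), t=1.3600
    cross y-line → (4,3), t=2.1131
    cross y-line → (4,4), t=3.2678
    cross x-line → (5,4), t=3.3600 (wall)
  → r_5 = 3.3600
beam 6: φ=90°, α=105°
  d=(-0.2588,0.9659)  start (3,1)  tX=1.2364 tY=0.8593  stride 1/|dx|=3.8637 1/|dy|=1.0353
    cross y-line → (3,2), t=0.8593
    cross x-line → (2,2), t=1.2364
    cross y-line → (2,3), t=1.8946
    cross y-line → (2,4), t=2.9298
    cross y-line → (2,5), t=3.9651 (wall)
  → r_6 = 3.9651
beam 7: φ=135°, α=150°
  d=(-0.8660,0.5000)  start (3,1)  tX=0.3695 tY=1.6600  stride 1/|dx|=1.1547 1/|dy|=2.0000
    cross x-line → (2,1), t=0.3695
    cross x-line → (1,1), t=1.5242 (wall)
  → r_7 = 1.5242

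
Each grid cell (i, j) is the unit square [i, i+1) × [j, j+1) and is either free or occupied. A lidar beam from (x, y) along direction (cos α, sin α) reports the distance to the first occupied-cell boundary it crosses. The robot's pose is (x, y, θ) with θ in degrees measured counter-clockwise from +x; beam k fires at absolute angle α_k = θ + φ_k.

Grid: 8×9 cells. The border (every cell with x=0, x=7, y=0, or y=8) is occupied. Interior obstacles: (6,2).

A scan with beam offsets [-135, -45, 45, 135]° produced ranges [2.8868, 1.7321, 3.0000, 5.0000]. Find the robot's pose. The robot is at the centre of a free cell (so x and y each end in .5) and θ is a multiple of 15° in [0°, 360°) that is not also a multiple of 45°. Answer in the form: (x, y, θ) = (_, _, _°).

Enumerate (i+0.5, j+0.5, θ) over the 41 free cells and 16 admissible headings. For each, cast all 4 beams and compare to the given ranges.
  (2.5, 7.5, 285°): beam 1 = 1.0000 ≠ 2.8868 ✗
  (2.5, 6.5, 285°): beam 1 = 1.7321 ≠ 2.8868 ✗
  (4.5, 6.5, 300°): beam 1 = 3.6235 ≠ 2.8868 ✗
  …
  (2.5, 5.5, 195°): r_1=2.8868, r_2=1.7321, r_3=3.0000, r_4=5.0000 — all match ✓
No second candidate reproduces the full scan.

(x, y, θ) = (2.5, 5.5, 195°)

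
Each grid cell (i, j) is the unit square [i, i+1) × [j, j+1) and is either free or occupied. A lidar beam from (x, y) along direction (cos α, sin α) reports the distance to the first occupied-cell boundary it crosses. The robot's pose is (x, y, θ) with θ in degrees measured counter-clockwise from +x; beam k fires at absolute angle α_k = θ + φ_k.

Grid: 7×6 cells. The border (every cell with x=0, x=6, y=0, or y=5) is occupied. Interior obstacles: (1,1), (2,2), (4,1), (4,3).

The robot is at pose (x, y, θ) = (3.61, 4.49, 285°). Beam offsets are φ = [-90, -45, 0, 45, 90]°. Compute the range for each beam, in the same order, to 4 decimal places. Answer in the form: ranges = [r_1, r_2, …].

beam 1: φ=-90°, α=195°
  dir = (cos 195°, sin 195°) = (-0.9659, -0.2588); from cell (3,4)
  next x-line at t=0.6315, next y-line at t=1.8932; Δt_x=1.0353, Δt_y=3.8637
    x: enter (2,4) at t=0.6315
    x: enter (1,4) at t=1.6668
    y: enter (1,3) at t=1.8932
    x: enter (0,3) at t=2.7021 ← occupied
  → r_1 = 2.7021
beam 2: φ=-45°, α=240°
  dir = (cos 240°, sin 240°) = (-0.5000, -0.8660); from cell (3,4)
  next x-line at t=1.2200, next y-line at t=0.5658; Δt_x=2.0000, Δt_y=1.1547
    y: enter (3,3) at t=0.5658
    x: enter (2,3) at t=1.2200
    y: enter (2,2) at t=1.7205 ← occupied
  → r_2 = 1.7205
beam 3: φ=0°, α=285°
  dir = (cos 285°, sin 285°) = (0.2588, -0.9659); from cell (3,4)
  next x-line at t=1.5068, next y-line at t=0.5073; Δt_x=3.8637, Δt_y=1.0353
    y: enter (3,3) at t=0.5073
    x: enter (4,3) at t=1.5068 ← occupied
  → r_3 = 1.5068
beam 4: φ=45°, α=330°
  dir = (cos 330°, sin 330°) = (0.8660, -0.5000); from cell (3,4)
  next x-line at t=0.4503, next y-line at t=0.9800; Δt_x=1.1547, Δt_y=2.0000
    x: enter (4,4) at t=0.4503
    y: enter (4,3) at t=0.9800 ← occupied
  → r_4 = 0.9800
beam 5: φ=90°, α=15°
  dir = (cos 15°, sin 15°) = (0.9659, 0.2588); from cell (3,4)
  next x-line at t=0.4038, next y-line at t=1.9705; Δt_x=1.0353, Δt_y=3.8637
    x: enter (4,4) at t=0.4038
    x: enter (5,4) at t=1.4390
    y: enter (5,5) at t=1.9705 ← occupied
  → r_5 = 1.9705

ranges = [2.7021, 1.7205, 1.5068, 0.9800, 1.9705]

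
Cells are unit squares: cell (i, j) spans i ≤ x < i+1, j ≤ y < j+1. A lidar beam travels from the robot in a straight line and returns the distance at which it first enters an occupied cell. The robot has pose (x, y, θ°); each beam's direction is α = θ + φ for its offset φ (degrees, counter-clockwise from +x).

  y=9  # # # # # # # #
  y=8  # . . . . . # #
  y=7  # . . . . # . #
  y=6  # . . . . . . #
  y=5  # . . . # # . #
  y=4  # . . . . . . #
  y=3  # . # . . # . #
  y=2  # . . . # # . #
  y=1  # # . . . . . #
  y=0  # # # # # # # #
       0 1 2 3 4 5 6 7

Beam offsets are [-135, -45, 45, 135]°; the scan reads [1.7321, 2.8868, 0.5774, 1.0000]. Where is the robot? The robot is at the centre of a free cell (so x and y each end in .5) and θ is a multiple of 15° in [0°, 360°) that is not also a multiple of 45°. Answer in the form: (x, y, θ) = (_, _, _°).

The pose lattice has 39·16 = 624 candidates. Test each by forward raycasting.
  (1.5, 2.5, 300°): beam 1 = 0.5176 ≠ 1.7321 ✗
  (3.5, 7.5, 105°): beam 1 = 4.0415 ≠ 1.7321 ✗
  (1.5, 3.5, 255°): beam 1 = 1.0000 ≠ 1.7321 ✗
  (3.5, 1.5, 210°): beam 1 = 3.6235 ≠ 1.7321 ✗
  …
  (2.5, 2.5, 75°): r_1=1.7321, r_2=2.8868, r_3=0.5774, r_4=1.0000 — all match ✓
Unique over the lattice → pose = (2.5, 2.5, 75°).

(x, y, θ) = (2.5, 2.5, 75°)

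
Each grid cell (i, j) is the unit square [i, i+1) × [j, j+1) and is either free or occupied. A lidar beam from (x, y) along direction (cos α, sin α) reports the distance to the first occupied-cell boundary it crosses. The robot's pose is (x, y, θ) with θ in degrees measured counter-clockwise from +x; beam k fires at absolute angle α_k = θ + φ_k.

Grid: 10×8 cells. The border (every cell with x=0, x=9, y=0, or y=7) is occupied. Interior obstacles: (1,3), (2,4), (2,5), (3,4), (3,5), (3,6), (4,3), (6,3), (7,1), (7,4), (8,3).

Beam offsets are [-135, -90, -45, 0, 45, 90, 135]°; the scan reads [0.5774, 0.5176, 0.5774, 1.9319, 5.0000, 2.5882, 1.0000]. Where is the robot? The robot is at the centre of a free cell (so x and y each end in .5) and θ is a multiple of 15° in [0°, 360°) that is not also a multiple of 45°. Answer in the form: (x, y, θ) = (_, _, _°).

Enumerate (i+0.5, j+0.5, θ) over the 37 free cells and 16 admissible headings. For each, cast all 7 beams and compare to the given ranges.
  (2.5, 6.5, 285°): beam 1 = 1.0000 ≠ 0.5774 ✗
  (4.5, 4.5, 195°): beam 1 = 2.8868 ≠ 0.5774 ✗
  (5.5, 6.5, 120°): beam 1 = 3.6235 ≠ 0.5774 ✗
  (8.5, 5.5, 255°): beam 1 = 1.7321 ≠ 0.5774 ✗
  …
  (4.5, 4.5, 345°): r_1=0.5774, r_2=0.5176, r_3=0.5774, r_4=1.9319, r_5=5.0000, r_6=2.5882, r_7=1.0000 — all match ✓
Unique over the lattice → pose = (4.5, 4.5, 345°).

(x, y, θ) = (4.5, 4.5, 345°)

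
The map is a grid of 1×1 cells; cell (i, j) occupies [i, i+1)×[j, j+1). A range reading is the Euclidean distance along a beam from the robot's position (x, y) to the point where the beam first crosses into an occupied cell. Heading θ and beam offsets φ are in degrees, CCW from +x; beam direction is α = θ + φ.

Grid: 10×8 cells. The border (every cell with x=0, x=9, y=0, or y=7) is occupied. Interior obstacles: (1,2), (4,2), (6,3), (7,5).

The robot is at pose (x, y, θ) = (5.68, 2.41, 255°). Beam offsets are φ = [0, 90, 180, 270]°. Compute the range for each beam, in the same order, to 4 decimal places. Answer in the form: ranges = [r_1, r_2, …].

beam 1: φ=0°, α=255°
  cosα=-0.2588 sinα=-0.9659 | (5,2) | tMaxX 2.6273 tMaxY 0.4245 | tΔX 3.8637 tΔY 1.0353
    t=0.4245 [y] (5,1)
    t=1.4597 [y] (5,0) — stop
  → r_1 = 1.4597
beam 2: φ=90°, α=345°
  cosα=0.9659 sinα=-0.2588 | (5,2) | tMaxX 0.3313 tMaxY 1.5841 | tΔX 1.0353 tΔY 3.8637
    t=0.3313 [x] (6,2)
    t=1.3666 [x] (7,2)
    t=1.5841 [y] (7,1)
    t=2.4018 [x] (8,1)
    t=3.4371 [x] (9,1) — stop
  → r_2 = 3.4371
beam 3: φ=180°, α=75°
  cosα=0.2588 sinα=0.9659 | (5,2) | tMaxX 1.2364 tMaxY 0.6108 | tΔX 3.8637 tΔY 1.0353
    t=0.6108 [y] (5,3)
    t=1.2364 [x] (6,3) — stop
  → r_3 = 1.2364
beam 4: φ=270°, α=165°
  cosα=-0.9659 sinα=0.2588 | (5,2) | tMaxX 0.7040 tMaxY 2.2796 | tΔX 1.0353 tΔY 3.8637
    t=0.7040 [x] (4,2) — stop
  → r_4 = 0.7040

ranges = [1.4597, 3.4371, 1.2364, 0.7040]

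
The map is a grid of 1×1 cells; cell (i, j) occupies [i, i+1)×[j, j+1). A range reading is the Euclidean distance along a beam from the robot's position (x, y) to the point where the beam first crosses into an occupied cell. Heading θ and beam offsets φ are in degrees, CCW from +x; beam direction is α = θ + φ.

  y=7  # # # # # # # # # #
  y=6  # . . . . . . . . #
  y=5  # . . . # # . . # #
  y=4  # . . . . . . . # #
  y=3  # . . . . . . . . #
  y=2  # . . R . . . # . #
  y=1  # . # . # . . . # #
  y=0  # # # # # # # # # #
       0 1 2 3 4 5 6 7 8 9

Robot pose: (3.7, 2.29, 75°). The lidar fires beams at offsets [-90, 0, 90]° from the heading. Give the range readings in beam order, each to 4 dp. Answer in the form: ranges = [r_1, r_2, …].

ranges = [1.1205, 2.8056, 2.7952]

beam 1: φ=-90°, α=345°
  direction (0.9659, -0.2588); cell (3,2); t to first gridline: x 0.3106, y 1.1205 (then +1.0353 / +3.8637)
    (4,2) via x @ 0.3106
    (4,1) via y @ 1.1205  # hit
  → r_1 = 1.1205
beam 2: φ=0°, α=75°
  direction (0.2588, 0.9659); cell (3,2); t to first gridline: x 1.1591, y 0.7350 (then +3.8637 / +1.0353)
    (3,3) via y @ 0.7350
    (4,3) via x @ 1.1591
    (4,4) via y @ 1.7703
    (4,5) via y @ 2.8056  # hit
  → r_2 = 2.8056
beam 3: φ=90°, α=165°
  direction (-0.9659, 0.2588); cell (3,2); t to first gridline: x 0.7247, y 2.7432 (then +1.0353 / +3.8637)
    (2,2) via x @ 0.7247
    (1,2) via x @ 1.7600
    (1,3) via y @ 2.7432
    (0,3) via x @ 2.7952  # hit
  → r_3 = 2.7952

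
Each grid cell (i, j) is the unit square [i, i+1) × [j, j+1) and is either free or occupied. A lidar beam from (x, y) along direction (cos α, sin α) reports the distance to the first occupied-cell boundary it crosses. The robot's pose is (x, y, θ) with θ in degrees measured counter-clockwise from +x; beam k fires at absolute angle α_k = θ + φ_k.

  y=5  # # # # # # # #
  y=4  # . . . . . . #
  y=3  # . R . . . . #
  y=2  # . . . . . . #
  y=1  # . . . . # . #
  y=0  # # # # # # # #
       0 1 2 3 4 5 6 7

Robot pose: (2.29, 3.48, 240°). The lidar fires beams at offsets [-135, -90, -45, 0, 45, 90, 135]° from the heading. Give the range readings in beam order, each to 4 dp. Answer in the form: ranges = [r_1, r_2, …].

ranges = [1.5736, 1.4896, 1.3355, 2.5800, 2.5675, 3.1292, 4.8762]

beam 1: φ=-135°, α=105°
  cosα=-0.2588 sinα=0.9659 | (2,3) | tMaxX 1.1205 tMaxY 0.5383 | tΔX 3.8637 tΔY 1.0353
    t=0.5383 [y] (2,4)
    t=1.1205 [x] (1,4)
    t=1.5736 [y] (1,5) — stop
  → r_1 = 1.5736
beam 2: φ=-90°, α=150°
  cosα=-0.8660 sinα=0.5000 | (2,3) | tMaxX 0.3349 tMaxY 1.0400 | tΔX 1.1547 tΔY 2.0000
    t=0.3349 [x] (1,3)
    t=1.0400 [y] (1,4)
    t=1.4896 [x] (0,4) — stop
  → r_2 = 1.4896
beam 3: φ=-45°, α=195°
  cosα=-0.9659 sinα=-0.2588 | (2,3) | tMaxX 0.3002 tMaxY 1.8546 | tΔX 1.0353 tΔY 3.8637
    t=0.3002 [x] (1,3)
    t=1.3355 [x] (0,3) — stop
  → r_3 = 1.3355
beam 4: φ=0°, α=240°
  cosα=-0.5000 sinα=-0.8660 | (2,3) | tMaxX 0.5800 tMaxY 0.5543 | tΔX 2.0000 tΔY 1.1547
    t=0.5543 [y] (2,2)
    t=0.5800 [x] (1,2)
    t=1.7090 [y] (1,1)
    t=2.5800 [x] (0,1) — stop
  → r_4 = 2.5800
beam 5: φ=45°, α=285°
  cosα=0.2588 sinα=-0.9659 | (2,3) | tMaxX 2.7432 tMaxY 0.4969 | tΔX 3.8637 tΔY 1.0353
    t=0.4969 [y] (2,2)
    t=1.5322 [y] (2,1)
    t=2.5675 [y] (2,0) — stop
  → r_5 = 2.5675
beam 6: φ=90°, α=330°
  cosα=0.8660 sinα=-0.5000 | (2,3) | tMaxX 0.8198 tMaxY 0.9600 | tΔX 1.1547 tΔY 2.0000
    t=0.8198 [x] (3,3)
    t=0.9600 [y] (3,2)
    t=1.9745 [x] (4,2)
    t=2.9600 [y] (4,1)
    t=3.1292 [x] (5,1) — stop
  → r_6 = 3.1292
beam 7: φ=135°, α=15°
  cosα=0.9659 sinα=0.2588 | (2,3) | tMaxX 0.7350 tMaxY 2.0091 | tΔX 1.0353 tΔY 3.8637
    t=0.7350 [x] (3,3)
    t=1.7703 [x] (4,3)
    t=2.0091 [y] (4,4)
    t=2.8056 [x] (5,4)
    t=3.8409 [x] (6,4)
    t=4.8762 [x] (7,4) — stop
  → r_7 = 4.8762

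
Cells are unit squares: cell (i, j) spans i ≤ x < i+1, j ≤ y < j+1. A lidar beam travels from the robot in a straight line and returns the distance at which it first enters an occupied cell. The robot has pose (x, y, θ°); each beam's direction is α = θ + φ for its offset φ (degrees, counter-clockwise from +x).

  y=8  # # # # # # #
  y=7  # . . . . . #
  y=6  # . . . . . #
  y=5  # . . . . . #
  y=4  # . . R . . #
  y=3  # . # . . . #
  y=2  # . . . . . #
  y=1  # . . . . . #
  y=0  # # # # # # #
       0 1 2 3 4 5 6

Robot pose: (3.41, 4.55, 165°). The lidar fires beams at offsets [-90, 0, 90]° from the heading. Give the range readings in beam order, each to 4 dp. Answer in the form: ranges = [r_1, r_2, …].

ranges = [3.5717, 2.4950, 1.5841]

beam 1: φ=-90°, α=75°
  direction (0.2588, 0.9659); cell (3,4); t to first gridline: x 2.2796, y 0.4659 (then +3.8637 / +1.0353)
    (3,5) via y @ 0.4659
    (3,6) via y @ 1.5012
    (4,6) via x @ 2.2796
    (4,7) via y @ 2.5364
    (4,8) via y @ 3.5717  # hit
  → r_1 = 3.5717
beam 2: φ=0°, α=165°
  direction (-0.9659, 0.2588); cell (3,4); t to first gridline: x 0.4245, y 1.7387 (then +1.0353 / +3.8637)
    (2,4) via x @ 0.4245
    (1,4) via x @ 1.4597
    (1,5) via y @ 1.7387
    (0,5) via x @ 2.4950  # hit
  → r_2 = 2.4950
beam 3: φ=90°, α=255°
  direction (-0.2588, -0.9659); cell (3,4); t to first gridline: x 1.5841, y 0.5694 (then +3.8637 / +1.0353)
    (3,3) via y @ 0.5694
    (2,3) via x @ 1.5841  # hit
  → r_3 = 1.5841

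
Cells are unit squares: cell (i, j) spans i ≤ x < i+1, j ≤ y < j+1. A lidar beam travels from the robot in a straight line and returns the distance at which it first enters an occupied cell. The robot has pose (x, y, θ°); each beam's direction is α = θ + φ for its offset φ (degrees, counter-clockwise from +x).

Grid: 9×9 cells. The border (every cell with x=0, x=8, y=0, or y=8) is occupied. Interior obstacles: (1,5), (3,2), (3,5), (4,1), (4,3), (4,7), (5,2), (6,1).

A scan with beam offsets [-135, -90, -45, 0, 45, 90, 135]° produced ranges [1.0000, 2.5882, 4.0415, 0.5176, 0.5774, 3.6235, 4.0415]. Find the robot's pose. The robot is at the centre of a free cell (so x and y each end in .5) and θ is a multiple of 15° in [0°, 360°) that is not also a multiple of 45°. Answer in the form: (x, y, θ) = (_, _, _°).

(x, y, θ) = (4.5, 4.5, 255°)

The pose lattice has 41·16 = 656 candidates. Test each by forward raycasting.
  (1.5, 6.5, 330°): beam 1 = 0.5176 ≠ 1.0000 ✗
  (5.5, 5.5, 210°): beam 1 = 2.5882 ≠ 1.0000 ✗
  (2.5, 6.5, 105°): beam 2 = 1.9319 ≠ 2.5882 ✗
  …
  (4.5, 4.5, 255°): r_1=1.0000, r_2=2.5882, r_3=4.0415, r_4=0.5176, r_5=0.5774, r_6=3.6235, r_7=4.0415 — all match ✓
Unique over the lattice → pose = (4.5, 4.5, 255°).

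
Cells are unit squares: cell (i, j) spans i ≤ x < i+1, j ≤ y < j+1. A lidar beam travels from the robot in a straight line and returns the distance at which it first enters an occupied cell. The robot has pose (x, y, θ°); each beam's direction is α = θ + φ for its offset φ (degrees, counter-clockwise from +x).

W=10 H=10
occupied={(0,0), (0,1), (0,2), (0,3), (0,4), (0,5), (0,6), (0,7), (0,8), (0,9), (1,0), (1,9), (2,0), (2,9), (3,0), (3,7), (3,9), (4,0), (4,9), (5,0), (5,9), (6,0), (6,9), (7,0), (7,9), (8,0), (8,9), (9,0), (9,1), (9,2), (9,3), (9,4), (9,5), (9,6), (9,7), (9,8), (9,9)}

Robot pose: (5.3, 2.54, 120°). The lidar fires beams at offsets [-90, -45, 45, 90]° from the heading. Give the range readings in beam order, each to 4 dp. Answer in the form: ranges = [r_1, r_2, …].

ranges = [4.2724, 6.6879, 4.4517, 3.0800]

beam 1: φ=-90°, α=30°
  d=(0.8660,0.5000)  start (5,2)  tX=0.8083 tY=0.9200  stride 1/|dx|=1.1547 1/|dy|=2.0000
    cross x-line → (6,2), t=0.8083
    cross y-line → (6,3), t=0.9200
    cross x-line → (7,3), t=1.9630
    cross y-line → (7,4), t=2.9200
    cross x-line → (8,4), t=3.1177
    cross x-line → (9,4), t=4.2724 (wall)
  → r_1 = 4.2724
beam 2: φ=-45°, α=75°
  d=(0.2588,0.9659)  start (5,2)  tX=2.7046 tY=0.4762  stride 1/|dx|=3.8637 1/|dy|=1.0353
    cross y-line → (5,3), t=0.4762
    cross y-line → (5,4), t=1.5115
    cross y-line → (5,5), t=2.5468
    cross x-line → (6,5), t=2.7046
    cross y-line → (6,6), t=3.5821
    cross y-line → (6,7), t=4.6173
    cross y-line → (6,8), t=5.6526
    cross x-line → (7,8), t=6.5683
    cross y-line → (7,9), t=6.6879 (wall)
  → r_2 = 6.6879
beam 3: φ=45°, α=165°
  d=(-0.9659,0.2588)  start (5,2)  tX=0.3106 tY=1.7773  stride 1/|dx|=1.0353 1/|dy|=3.8637
    cross x-line → (4,2), t=0.3106
    cross x-line → (3,2), t=1.3459
    cross y-line → (3,3), t=1.7773
    cross x-line → (2,3), t=2.3811
    cross x-line → (1,3), t=3.4164
    cross x-line → (0,3), t=4.4517 (wall)
  → r_3 = 4.4517
beam 4: φ=90°, α=210°
  d=(-0.8660,-0.5000)  start (5,2)  tX=0.3464 tY=1.0800  stride 1/|dx|=1.1547 1/|dy|=2.0000
    cross x-line → (4,2), t=0.3464
    cross y-line → (4,1), t=1.0800
    cross x-line → (3,1), t=1.5011
    cross x-line → (2,1), t=2.6558
    cross y-line → (2,0), t=3.0800 (wall)
  → r_4 = 3.0800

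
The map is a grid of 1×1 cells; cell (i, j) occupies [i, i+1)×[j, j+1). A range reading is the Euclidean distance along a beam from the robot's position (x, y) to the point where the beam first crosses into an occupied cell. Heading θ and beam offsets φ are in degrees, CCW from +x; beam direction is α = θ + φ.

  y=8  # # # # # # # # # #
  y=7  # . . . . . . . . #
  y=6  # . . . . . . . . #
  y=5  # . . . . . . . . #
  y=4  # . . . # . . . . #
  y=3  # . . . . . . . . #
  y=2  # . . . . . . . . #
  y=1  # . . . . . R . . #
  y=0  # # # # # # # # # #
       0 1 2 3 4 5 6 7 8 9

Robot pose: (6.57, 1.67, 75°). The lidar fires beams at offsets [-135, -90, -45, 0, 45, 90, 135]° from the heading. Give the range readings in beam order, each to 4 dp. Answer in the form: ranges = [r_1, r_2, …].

beam 1: φ=-135°, α=300°
  cosα=0.5000 sinα=-0.8660 | (6,1) | tMaxX 0.8600 tMaxY 0.7736 | tΔX 2.0000 tΔY 1.1547
    t=0.7736 [y] (6,0) — stop
  → r_1 = 0.7736
beam 2: φ=-90°, α=345°
  cosα=0.9659 sinα=-0.2588 | (6,1) | tMaxX 0.4452 tMaxY 2.5887 | tΔX 1.0353 tΔY 3.8637
    t=0.4452 [x] (7,1)
    t=1.4804 [x] (8,1)
    t=2.5157 [x] (9,1) — stop
  → r_2 = 2.5157
beam 3: φ=-45°, α=30°
  cosα=0.8660 sinα=0.5000 | (6,1) | tMaxX 0.4965 tMaxY 0.6600 | tΔX 1.1547 tΔY 2.0000
    t=0.4965 [x] (7,1)
    t=0.6600 [y] (7,2)
    t=1.6512 [x] (8,2)
    t=2.6600 [y] (8,3)
    t=2.8059 [x] (9,3) — stop
  → r_3 = 2.8059
beam 4: φ=0°, α=75°
  cosα=0.2588 sinα=0.9659 | (6,1) | tMaxX 1.6614 tMaxY 0.3416 | tΔX 3.8637 tΔY 1.0353
    t=0.3416 [y] (6,2)
    t=1.3769 [y] (6,3)
    t=1.6614 [x] (7,3)
    t=2.4122 [y] (7,4)
    t=3.4475 [y] (7,5)
    t=4.4827 [y] (7,6)
    t=5.5180 [y] (7,7)
    t=5.5251 [x] (8,7)
    t=6.5533 [y] (8,8) — stop
  → r_4 = 6.5533
beam 5: φ=45°, α=120°
  cosα=-0.5000 sinα=0.8660 | (6,1) | tMaxX 1.1400 tMaxY 0.3811 | tΔX 2.0000 tΔY 1.1547
    t=0.3811 [y] (6,2)
    t=1.1400 [x] (5,2)
    t=1.5358 [y] (5,3)
    t=2.6905 [y] (5,4)
    t=3.1400 [x] (4,4) — stop
  → r_5 = 3.1400
beam 6: φ=90°, α=165°
  cosα=-0.9659 sinα=0.2588 | (6,1) | tMaxX 0.5901 tMaxY 1.2750 | tΔX 1.0353 tΔY 3.8637
    t=0.5901 [x] (5,1)
    t=1.2750 [y] (5,2)
    t=1.6254 [x] (4,2)
    t=2.6607 [x] (3,2)
    t=3.6959 [x] (2,2)
    t=4.7312 [x] (1,2)
    t=5.1387 [y] (1,3)
    t=5.7665 [x] (0,3) — stop
  → r_6 = 5.7665
beam 7: φ=135°, α=210°
  cosα=-0.8660 sinα=-0.5000 | (6,1) | tMaxX 0.6582 tMaxY 1.3400 | tΔX 1.1547 tΔY 2.0000
    t=0.6582 [x] (5,1)
    t=1.3400 [y] (5,0) — stop
  → r_7 = 1.3400

ranges = [0.7736, 2.5157, 2.8059, 6.5533, 3.1400, 5.7665, 1.3400]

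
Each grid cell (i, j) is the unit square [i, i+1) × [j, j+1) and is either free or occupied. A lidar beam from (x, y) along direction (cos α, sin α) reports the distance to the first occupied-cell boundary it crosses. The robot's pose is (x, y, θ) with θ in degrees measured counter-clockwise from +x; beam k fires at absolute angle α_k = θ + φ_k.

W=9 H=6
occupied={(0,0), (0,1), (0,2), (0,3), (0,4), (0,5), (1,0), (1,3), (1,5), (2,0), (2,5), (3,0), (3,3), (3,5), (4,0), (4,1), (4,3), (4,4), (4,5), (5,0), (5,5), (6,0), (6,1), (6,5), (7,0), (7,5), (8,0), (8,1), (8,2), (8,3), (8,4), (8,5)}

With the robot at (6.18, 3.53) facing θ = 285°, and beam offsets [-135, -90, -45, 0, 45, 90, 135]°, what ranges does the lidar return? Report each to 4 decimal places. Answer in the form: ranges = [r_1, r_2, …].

ranges = [1.3625, 1.2216, 2.3600, 1.5840, 2.1016, 1.8842, 1.6974]

beam 1: φ=-135°, α=150°
  direction (-0.8660, 0.5000); cell (6,3); t to first gridline: x 0.2078, y 0.9400 (then +1.1547 / +2.0000)
    (5,3) via x @ 0.2078
    (5,4) via y @ 0.9400
    (4,4) via x @ 1.3625  # hit
  → r_1 = 1.3625
beam 2: φ=-90°, α=195°
  direction (-0.9659, -0.2588); cell (6,3); t to first gridline: x 0.1863, y 2.0478 (then +1.0353 / +3.8637)
    (5,3) via x @ 0.1863
    (4,3) via x @ 1.2216  # hit
  → r_2 = 1.2216
beam 3: φ=-45°, α=240°
  direction (-0.5000, -0.8660); cell (6,3); t to first gridline: x 0.3600, y 0.6120 (then +2.0000 / +1.1547)
    (5,3) via x @ 0.3600
    (5,2) via y @ 0.6120
    (5,1) via y @ 1.7667
    (4,1) via x @ 2.3600  # hit
  → r_3 = 2.3600
beam 4: φ=0°, α=285°
  direction (0.2588, -0.9659); cell (6,3); t to first gridline: x 3.1682, y 0.5487 (then +3.8637 / +1.0353)
    (6,2) via y @ 0.5487
    (6,1) via y @ 1.5840  # hit
  → r_4 = 1.5840
beam 5: φ=45°, α=330°
  direction (0.8660, -0.5000); cell (6,3); t to first gridline: x 0.9469, y 1.0600 (then +1.1547 / +2.0000)
    (7,3) via x @ 0.9469
    (7,2) via y @ 1.0600
    (8,2) via x @ 2.1016  # hit
  → r_5 = 2.1016
beam 6: φ=90°, α=15°
  direction (0.9659, 0.2588); cell (6,3); t to first gridline: x 0.8489, y 1.8159 (then +1.0353 / +3.8637)
    (7,3) via x @ 0.8489
    (7,4) via y @ 1.8159
    (8,4) via x @ 1.8842  # hit
  → r_6 = 1.8842
beam 7: φ=135°, α=60°
  direction (0.5000, 0.8660); cell (6,3); t to first gridline: x 1.6400, y 0.5427 (then +2.0000 / +1.1547)
    (6,4) via y @ 0.5427
    (7,4) via x @ 1.6400
    (7,5) via y @ 1.6974  # hit
  → r_7 = 1.6974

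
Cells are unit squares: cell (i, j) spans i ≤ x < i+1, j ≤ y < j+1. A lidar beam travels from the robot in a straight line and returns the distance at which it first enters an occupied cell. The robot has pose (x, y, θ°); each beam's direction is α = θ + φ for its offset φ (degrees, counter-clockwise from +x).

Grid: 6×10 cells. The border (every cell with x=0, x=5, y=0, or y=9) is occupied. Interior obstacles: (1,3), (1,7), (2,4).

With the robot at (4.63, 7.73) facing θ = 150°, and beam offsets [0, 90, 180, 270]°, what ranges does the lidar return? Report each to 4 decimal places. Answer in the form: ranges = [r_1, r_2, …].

beam 1: φ=0°, α=150°
  d=(-0.8660,0.5000)  start (4,7)  tX=0.7275 tY=0.5400  stride 1/|dx|=1.1547 1/|dy|=2.0000
    cross y-line → (4,8), t=0.5400
    cross x-line → (3,8), t=0.7275
    cross x-line → (2,8), t=1.8822
    cross y-line → (2,9), t=2.5400 (wall)
  → r_1 = 2.5400
beam 2: φ=90°, α=240°
  d=(-0.5000,-0.8660)  start (4,7)  tX=1.2600 tY=0.8429  stride 1/|dx|=2.0000 1/|dy|=1.1547
    cross y-line → (4,6), t=0.8429
    cross x-line → (3,6), t=1.2600
    cross y-line → (3,5), t=1.9976
    cross y-line → (3,4), t=3.1523
    cross x-line → (2,4), t=3.2600 (wall)
  → r_2 = 3.2600
beam 3: φ=180°, α=330°
  d=(0.8660,-0.5000)  start (4,7)  tX=0.4272 tY=1.4600  stride 1/|dx|=1.1547 1/|dy|=2.0000
    cross x-line → (5,7), t=0.4272 (wall)
  → r_3 = 0.4272
beam 4: φ=270°, α=60°
  d=(0.5000,0.8660)  start (4,7)  tX=0.7400 tY=0.3118  stride 1/|dx|=2.0000 1/|dy|=1.1547
    cross y-line → (4,8), t=0.3118
    cross x-line → (5,8), t=0.7400 (wall)
  → r_4 = 0.7400

ranges = [2.5400, 3.2600, 0.4272, 0.7400]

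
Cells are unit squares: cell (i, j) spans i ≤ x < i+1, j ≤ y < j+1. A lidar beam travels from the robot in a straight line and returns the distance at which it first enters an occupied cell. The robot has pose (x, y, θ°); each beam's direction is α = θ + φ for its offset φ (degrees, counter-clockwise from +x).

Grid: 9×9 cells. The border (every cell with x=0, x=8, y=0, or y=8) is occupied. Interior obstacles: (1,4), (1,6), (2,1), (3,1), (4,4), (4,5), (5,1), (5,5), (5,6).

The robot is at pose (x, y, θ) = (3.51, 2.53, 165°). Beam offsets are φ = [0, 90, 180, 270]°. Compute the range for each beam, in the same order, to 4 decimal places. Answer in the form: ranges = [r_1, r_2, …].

beam 1: φ=0°, α=165°
  direction (-0.9659, 0.2588); cell (3,2); t to first gridline: x 0.5280, y 1.8159 (then +1.0353 / +3.8637)
    (2,2) via x @ 0.5280
    (1,2) via x @ 1.5633
    (1,3) via y @ 1.8159
    (0,3) via x @ 2.5985  # hit
  → r_1 = 2.5985
beam 2: φ=90°, α=255°
  direction (-0.2588, -0.9659); cell (3,2); t to first gridline: x 1.9705, y 0.5487 (then +3.8637 / +1.0353)
    (3,1) via y @ 0.5487  # hit
  → r_2 = 0.5487
beam 3: φ=180°, α=345°
  direction (0.9659, -0.2588); cell (3,2); t to first gridline: x 0.5073, y 2.0478 (then +1.0353 / +3.8637)
    (4,2) via x @ 0.5073
    (5,2) via x @ 1.5426
    (5,1) via y @ 2.0478  # hit
  → r_3 = 2.0478
beam 4: φ=270°, α=75°
  direction (0.2588, 0.9659); cell (3,2); t to first gridline: x 1.8932, y 0.4866 (then +3.8637 / +1.0353)
    (3,3) via y @ 0.4866
    (3,4) via y @ 1.5219
    (4,4) via x @ 1.8932  # hit
  → r_4 = 1.8932

ranges = [2.5985, 0.5487, 2.0478, 1.8932]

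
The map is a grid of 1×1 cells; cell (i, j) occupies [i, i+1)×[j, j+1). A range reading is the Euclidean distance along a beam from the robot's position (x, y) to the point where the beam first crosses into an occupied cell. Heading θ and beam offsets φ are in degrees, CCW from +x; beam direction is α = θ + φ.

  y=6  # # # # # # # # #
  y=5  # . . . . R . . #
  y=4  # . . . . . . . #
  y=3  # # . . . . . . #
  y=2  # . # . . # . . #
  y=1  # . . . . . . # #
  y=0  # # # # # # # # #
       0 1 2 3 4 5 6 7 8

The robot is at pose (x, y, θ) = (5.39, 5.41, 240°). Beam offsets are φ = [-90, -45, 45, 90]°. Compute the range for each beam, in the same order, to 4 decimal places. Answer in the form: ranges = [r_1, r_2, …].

beam 1: φ=-90°, α=150°
  d=(-0.8660,0.5000)  start (5,5)  tX=0.4503 tY=1.1800  stride 1/|dx|=1.1547 1/|dy|=2.0000
    cross x-line → (4,5), t=0.4503
    cross y-line → (4,6), t=1.1800 (wall)
  → r_1 = 1.1800
beam 2: φ=-45°, α=195°
  d=(-0.9659,-0.2588)  start (5,5)  tX=0.4038 tY=1.5841  stride 1/|dx|=1.0353 1/|dy|=3.8637
    cross x-line → (4,5), t=0.4038
    cross x-line → (3,5), t=1.4390
    cross y-line → (3,4), t=1.5841
    cross x-line → (2,4), t=2.4743
    cross x-line → (1,4), t=3.5096
    cross x-line → (0,4), t=4.5449 (wall)
  → r_2 = 4.5449
beam 3: φ=45°, α=285°
  d=(0.2588,-0.9659)  start (5,5)  tX=2.3569 tY=0.4245  stride 1/|dx|=3.8637 1/|dy|=1.0353
    cross y-line → (5,4), t=0.4245
    cross y-line → (5,3), t=1.4597
    cross x-line → (6,3), t=2.3569
    cross y-line → (6,2), t=2.4950
    cross y-line → (6,1), t=3.5303
    cross y-line → (6,0), t=4.5656 (wall)
  → r_3 = 4.5656
beam 4: φ=90°, α=330°
  d=(0.8660,-0.5000)  start (5,5)  tX=0.7044 tY=0.8200  stride 1/|dx|=1.1547 1/|dy|=2.0000
    cross x-line → (6,5), t=0.7044
    cross y-line → (6,4), t=0.8200
    cross x-line → (7,4), t=1.8591
    cross y-line → (7,3), t=2.8200
    cross x-line → (8,3), t=3.0138 (wall)
  → r_4 = 3.0138

ranges = [1.1800, 4.5449, 4.5656, 3.0138]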